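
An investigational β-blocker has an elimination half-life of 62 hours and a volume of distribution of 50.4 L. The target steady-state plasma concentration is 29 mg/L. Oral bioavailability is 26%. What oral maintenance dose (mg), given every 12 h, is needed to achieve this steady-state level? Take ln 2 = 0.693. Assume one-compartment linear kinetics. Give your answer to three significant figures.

CL = 0.693 × Vd / t½ = 0.693 × 50.40 / 62 = 0.5633 L/h
D = CL × Css × τ / F = 0.5633 × 29 × 12 / 0.26 = 754.0 mg

754 mg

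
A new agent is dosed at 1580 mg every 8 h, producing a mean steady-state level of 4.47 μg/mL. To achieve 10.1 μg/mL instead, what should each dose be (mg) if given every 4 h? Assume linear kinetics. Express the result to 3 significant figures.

1790 mg

With linear kinetics, Css is proportional to dose rate (D/τ) at fixed clearance.
D₂ = D₁ × (Css,target / Css,current) × (τ₂/τ₁) = 1580 × (10.1/4.47) × (4/8) = 1785 mg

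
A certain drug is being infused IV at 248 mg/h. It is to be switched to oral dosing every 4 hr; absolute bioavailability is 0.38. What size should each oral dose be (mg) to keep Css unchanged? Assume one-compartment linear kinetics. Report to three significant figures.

To maintain the same Css, the systemic dosing rate must be unchanged: F·D/τ = infusion rate.
D = rate × τ / F = 248 × 4 / 0.38 = 2611 mg

2610 mg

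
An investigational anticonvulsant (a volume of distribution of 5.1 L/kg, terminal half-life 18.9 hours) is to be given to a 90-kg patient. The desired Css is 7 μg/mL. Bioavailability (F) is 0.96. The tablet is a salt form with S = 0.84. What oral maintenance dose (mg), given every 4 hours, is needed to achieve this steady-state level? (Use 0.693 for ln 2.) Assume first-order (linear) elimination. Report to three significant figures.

Vd = 5.1 L/kg × 90 kg = 459.0 L
CL = ln 2 · Vd / t½ = 0.693 × 459.0 / 18.9 = 16.83 L/h
D = CL × Css × τ / F / S = 16.83 × 7 × 4 / 0.96 / 0.84 = 584.4 mg

584 mg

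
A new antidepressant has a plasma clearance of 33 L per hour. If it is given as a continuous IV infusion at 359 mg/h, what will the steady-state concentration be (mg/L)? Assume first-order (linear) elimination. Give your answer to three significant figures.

Css = rate / CL = 359 / 33.00 = 10.88 mg/L

10.9 mg/L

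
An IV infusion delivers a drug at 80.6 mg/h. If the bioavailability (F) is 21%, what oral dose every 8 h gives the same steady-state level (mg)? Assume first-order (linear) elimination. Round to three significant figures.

To maintain the same Css, the systemic dosing rate must be unchanged: F·D/τ = infusion rate.
D = rate × τ / F = 80.6 × 8 / 0.21 = 3070 mg

3070 mg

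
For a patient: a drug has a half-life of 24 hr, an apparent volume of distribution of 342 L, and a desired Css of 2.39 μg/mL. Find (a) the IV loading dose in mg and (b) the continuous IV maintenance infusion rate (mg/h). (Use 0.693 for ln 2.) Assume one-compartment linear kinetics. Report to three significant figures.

(a) 817 mg; (b) 23.6 mg/h

LD = Vd × C = 342.0 × 2.39 = 817.4 mg
CL = 0.693 × Vd / t½ = 0.693 × 342.0 / 24 = 9.875 L/h
Infusion rate = CL × Css = 9.875 × 2.39 = 23.60 mg/h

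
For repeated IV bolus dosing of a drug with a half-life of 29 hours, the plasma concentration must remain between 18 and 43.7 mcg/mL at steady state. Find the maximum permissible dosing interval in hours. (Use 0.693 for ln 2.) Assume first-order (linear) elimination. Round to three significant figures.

k = 0.693 / t½ = 0.693 / 29 = 0.02390 h⁻¹
Between IV bolus doses, concentration decays as C = C₀·e^(−kτ), so C_peak/C_trough = e^(kτ).
τ_max = ln(C_peak/C_trough) / k = ln(43.7/18) / 0.02390 = 0.8870 / 0.02390 = 37.11 h

37.1 h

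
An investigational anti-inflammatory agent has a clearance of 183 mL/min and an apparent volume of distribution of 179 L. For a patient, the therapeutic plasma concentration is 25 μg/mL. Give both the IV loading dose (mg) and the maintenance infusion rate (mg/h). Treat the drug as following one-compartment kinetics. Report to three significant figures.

Loading: fill Vd to C_target → 179.0 L × 25 mg/L = 4475 mg
Convert clearance: 183 mL/min × 60 min/h ÷ 1000 mL/L = 10.98 L/h
Maintenance: replace elimination → rate = CL × Css = 10.98 × 25 = 274.5 mg/h

(a) 4480 mg; (b) 275 mg/h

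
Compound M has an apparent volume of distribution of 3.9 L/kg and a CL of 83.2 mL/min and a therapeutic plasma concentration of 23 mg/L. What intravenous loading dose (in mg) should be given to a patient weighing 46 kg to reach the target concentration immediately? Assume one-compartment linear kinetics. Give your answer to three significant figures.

4130 mg

Vd(total) = 46 kg × 3.9 L/kg = 179.4 L
Loading dose depends on Vd (not clearance): it fills the distribution volume.
LD = Vd × C = 179.4 × 23.00 = 4126 mg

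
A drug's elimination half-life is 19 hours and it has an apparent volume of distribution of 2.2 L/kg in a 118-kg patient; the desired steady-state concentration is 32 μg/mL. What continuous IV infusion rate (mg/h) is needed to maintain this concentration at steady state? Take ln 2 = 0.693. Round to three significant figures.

303 mg/h

Total Vd = 2.2 × 118 = 259.6 L
CL = ln 2 · Vd / t½ = 0.693 × 259.6 / 19 = 9.469 L/h
Infusion rate = CL × Css = 9.469 × 32 = 303.0 mg/h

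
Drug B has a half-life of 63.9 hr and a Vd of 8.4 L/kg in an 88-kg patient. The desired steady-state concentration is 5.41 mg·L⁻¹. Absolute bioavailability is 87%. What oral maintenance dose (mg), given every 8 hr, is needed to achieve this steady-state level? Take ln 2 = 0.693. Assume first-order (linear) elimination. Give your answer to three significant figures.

Vd = 8.4 L/kg × 88 kg = 739.2 L
CL = 0.693 × Vd / t½ = 0.693 × 739.2 / 63.9 = 8.017 L/h
D = CL × Css × τ / F = 8.017 × 5.41 × 8 / 0.87 = 398.8 mg

399 mg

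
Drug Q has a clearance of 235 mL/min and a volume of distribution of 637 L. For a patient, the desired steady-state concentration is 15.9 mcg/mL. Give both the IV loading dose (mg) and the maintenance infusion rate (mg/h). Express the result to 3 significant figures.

(a) 10100 mg; (b) 224 mg/h

Loading: fill Vd to C_target → 637.0 L × 15.9 mg/L = 10130 mg
CL = 235 mL/min × 60/1000 = 14.10 L/h
Maintenance: replace elimination → rate = CL × Css = 14.10 × 15.9 = 224.2 mg/h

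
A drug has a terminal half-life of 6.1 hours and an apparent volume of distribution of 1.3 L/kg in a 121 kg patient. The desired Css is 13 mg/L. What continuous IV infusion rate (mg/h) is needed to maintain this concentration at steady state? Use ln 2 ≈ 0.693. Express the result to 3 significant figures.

Vd(total) = 121 kg × 1.3 L/kg = 157.3 L
k = 0.693/6.1 = 0.1136 h⁻¹, so CL = k·Vd = 0.1136 × 157.3 = 17.87 L/h
Infusion rate = CL × Css = 17.87 × 13 = 232.3 mg/h

232 mg/h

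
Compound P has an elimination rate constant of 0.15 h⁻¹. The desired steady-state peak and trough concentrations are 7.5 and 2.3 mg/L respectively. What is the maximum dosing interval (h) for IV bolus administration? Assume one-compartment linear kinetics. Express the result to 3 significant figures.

Between IV bolus doses, concentration decays as C = C₀·e^(−kτ), so C_peak/C_trough = e^(kτ).
τ_max = ln(C_peak/C_trough) / k = ln(7.5/2.3) / 0.1500 = 1.182 / 0.1500 = 7.880 h

7.88 h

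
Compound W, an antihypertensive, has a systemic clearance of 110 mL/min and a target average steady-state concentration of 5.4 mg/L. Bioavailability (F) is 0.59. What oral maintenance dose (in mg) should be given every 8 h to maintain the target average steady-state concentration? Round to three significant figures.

CL = 110 mL/min = 110 × 0.06 = 6.600 L/h
D = CL × Css × τ / F = 6.600 × 5.4 × 8 / 0.59 = 483.3 mg

483 mg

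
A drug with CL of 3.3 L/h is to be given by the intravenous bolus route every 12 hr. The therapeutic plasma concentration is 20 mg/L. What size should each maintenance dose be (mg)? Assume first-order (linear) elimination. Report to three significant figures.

792 mg

At steady state, dose per interval replaces the amount cleared in that interval: D/τ = CL·Css.
D = CL × Css × τ = 3.300 × 20 × 12 = 792.0 mg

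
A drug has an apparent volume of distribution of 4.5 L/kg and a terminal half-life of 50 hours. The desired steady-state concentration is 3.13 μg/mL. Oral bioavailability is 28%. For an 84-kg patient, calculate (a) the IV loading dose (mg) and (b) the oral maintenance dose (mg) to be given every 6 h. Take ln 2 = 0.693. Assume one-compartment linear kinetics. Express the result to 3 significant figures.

(a) 1180 mg; (b) 351 mg

Vd(total) = 84 kg × 4.5 L/kg = 378.0 L
LD = Vd × C = 378.0 × 3.13 = 1183 mg
CL = 0.693 × Vd / t½ = 0.693 × 378.0 / 50 = 5.239 L/h
D = CL × Css × τ / F = 5.239 × 3.13 × 6 / 0.28 = 351.4 mg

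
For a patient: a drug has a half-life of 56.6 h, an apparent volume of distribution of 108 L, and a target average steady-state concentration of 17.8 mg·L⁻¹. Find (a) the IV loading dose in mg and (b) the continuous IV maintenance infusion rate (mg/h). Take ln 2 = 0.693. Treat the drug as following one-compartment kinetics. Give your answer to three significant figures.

LD = Vd × C = 108.0 × 17.8 = 1922 mg
CL = 0.693 × Vd / t½ = 0.693 × 108.0 / 56.6 = 1.322 L/h
Infusion rate = CL × Css = 1.322 × 17.8 = 23.53 mg/h

(a) 1920 mg; (b) 23.5 mg/h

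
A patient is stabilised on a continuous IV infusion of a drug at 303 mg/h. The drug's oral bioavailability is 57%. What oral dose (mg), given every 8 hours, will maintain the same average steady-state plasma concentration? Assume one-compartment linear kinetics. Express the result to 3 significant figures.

4250 mg

To maintain the same Css, the systemic dosing rate must be unchanged: F·D/τ = infusion rate.
D = rate × τ / F = 303 × 8 / 0.57 = 4253 mg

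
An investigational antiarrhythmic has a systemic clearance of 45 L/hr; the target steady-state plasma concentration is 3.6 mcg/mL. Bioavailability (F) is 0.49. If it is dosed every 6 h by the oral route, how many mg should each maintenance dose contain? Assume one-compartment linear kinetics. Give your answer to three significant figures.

D = CL × Css × τ / F = 45.00 × 3.6 × 6 / 0.49 = 1984 mg

1980 mg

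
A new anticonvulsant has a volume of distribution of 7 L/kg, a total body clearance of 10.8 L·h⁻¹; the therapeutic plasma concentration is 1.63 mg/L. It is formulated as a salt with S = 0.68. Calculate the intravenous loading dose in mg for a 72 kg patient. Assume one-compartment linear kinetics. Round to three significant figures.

1210 mg

Vd = 7 L/kg × 72 kg = 504.0 L
The loading dose fills Vd to the target concentration.
LD = Vd × C / S = 504.0 × 1.630 / 0.68 = 1208 mg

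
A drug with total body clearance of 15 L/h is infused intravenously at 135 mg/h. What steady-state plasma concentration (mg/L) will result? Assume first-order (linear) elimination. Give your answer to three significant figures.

Css = rate / CL = 135 / 15.00 = 9.000 mg/L

9.00 mg/L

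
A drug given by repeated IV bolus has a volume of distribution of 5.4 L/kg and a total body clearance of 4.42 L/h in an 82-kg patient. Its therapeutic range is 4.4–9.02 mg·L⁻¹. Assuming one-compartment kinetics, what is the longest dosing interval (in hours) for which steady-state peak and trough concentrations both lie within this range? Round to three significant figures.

Vd(total) = 82 kg × 5.4 L/kg = 442.8 L
k = CL / Vd = 4.420 / 442.8 = 0.009982 h⁻¹
Between IV bolus doses, concentration decays as C = C₀·e^(−kτ), so C_peak/C_trough = e^(kτ).
τ_max = ln(C_peak/C_trough) / k = ln(9.02/4.4) / 0.009982 = 0.7178 / 0.009982 = 71.91 h

71.9 h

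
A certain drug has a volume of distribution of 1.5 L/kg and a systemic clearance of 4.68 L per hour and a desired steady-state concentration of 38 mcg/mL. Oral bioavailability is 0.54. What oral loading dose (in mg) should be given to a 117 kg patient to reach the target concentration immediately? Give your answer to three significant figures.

Total Vd = 1.5 × 117 = 175.5 L
The loading dose fills Vd to the target concentration.
LD = Vd × C / F = 175.5 × 38.00 / 0.54 = 12350 mg

12400 mg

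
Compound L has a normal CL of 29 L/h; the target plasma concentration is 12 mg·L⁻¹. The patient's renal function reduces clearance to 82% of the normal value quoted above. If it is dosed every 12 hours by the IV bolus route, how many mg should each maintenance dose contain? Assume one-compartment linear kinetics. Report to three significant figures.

Patient clearance = 0.82 × 29.00 = 23.78 L/h
At steady state, dose per interval replaces the amount cleared in that interval: D/τ = CL·Css.
D = CL × Css × τ = 23.78 × 12 × 12 = 3424 mg

3420 mg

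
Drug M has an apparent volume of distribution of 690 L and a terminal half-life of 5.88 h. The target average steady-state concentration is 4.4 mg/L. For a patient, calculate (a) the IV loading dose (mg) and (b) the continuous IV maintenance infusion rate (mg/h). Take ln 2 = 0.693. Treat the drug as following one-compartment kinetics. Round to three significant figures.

(a) 3040 mg; (b) 358 mg/h

LD = Vd × C = 690.0 × 4.4 = 3036 mg
CL = 0.693 × Vd / t½ = 0.693 × 690.0 / 5.88 = 81.32 L/h
Infusion rate = CL × Css = 81.32 × 4.4 = 357.8 mg/h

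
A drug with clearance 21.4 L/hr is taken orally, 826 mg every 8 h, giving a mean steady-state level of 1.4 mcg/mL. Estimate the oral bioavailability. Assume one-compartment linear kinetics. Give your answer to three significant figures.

F·D/τ = CL·Css at steady state → F = CL·Css·τ / D.
F = 21.4 × 1.4 × 8 / 826 = 0.290

0.290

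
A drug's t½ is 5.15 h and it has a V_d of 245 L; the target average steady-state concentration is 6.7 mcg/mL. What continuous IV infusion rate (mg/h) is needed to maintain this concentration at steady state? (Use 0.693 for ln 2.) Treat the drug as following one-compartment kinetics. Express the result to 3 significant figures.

221 mg/h

k = 0.693/5.15 = 0.1346 h⁻¹, so CL = k·Vd = 0.1346 × 245.0 = 32.98 L/h
Infusion rate = CL × Css = 32.98 × 6.7 = 221.0 mg/h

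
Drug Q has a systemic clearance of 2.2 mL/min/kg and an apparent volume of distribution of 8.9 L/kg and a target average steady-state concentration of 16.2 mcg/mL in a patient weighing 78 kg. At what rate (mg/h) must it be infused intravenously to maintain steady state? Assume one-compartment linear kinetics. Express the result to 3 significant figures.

167 mg/h

CL = 2.2 mL/min/kg × 78 kg = 171.6 mL/min = 171.6 × 60/1000 = 10.30 L/h
Vd does not affect the maintenance rate; only clearance governs steady-state input.
Rate = CL × Css = 10.30 × 16.2 = 166.9 mg/h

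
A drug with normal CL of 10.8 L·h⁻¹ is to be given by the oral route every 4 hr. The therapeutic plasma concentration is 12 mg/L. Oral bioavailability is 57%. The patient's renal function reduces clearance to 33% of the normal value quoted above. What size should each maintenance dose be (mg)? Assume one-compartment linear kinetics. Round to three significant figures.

300 mg

Patient clearance = 0.33 × 10.80 = 3.564 L/h
D = CL × Css × τ / F = 3.564 × 12 × 4 / 0.57 = 300.1 mg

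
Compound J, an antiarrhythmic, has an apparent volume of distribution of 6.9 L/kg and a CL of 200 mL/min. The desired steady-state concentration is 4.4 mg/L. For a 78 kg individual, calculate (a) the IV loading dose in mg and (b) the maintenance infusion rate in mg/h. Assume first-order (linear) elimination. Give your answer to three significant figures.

Total Vd = 6.9 × 78 = 538.2 L
Loading dose = Vd × C = 538.2 × 4.4 = 2368 mg
CL = 200 mL/min = 200 × 0.06 = 12.00 L/h
Maintenance infusion rate = CL × Css = 12.00 × 4.4 = 52.80 mg/h

(a) 2370 mg; (b) 52.8 mg/h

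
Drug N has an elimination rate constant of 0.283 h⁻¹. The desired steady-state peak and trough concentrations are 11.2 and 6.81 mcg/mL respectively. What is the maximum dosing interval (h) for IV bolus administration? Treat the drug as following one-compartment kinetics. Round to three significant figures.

1.76 h

Between IV bolus doses, concentration decays as C = C₀·e^(−kτ), so C_peak/C_trough = e^(kτ).
τ_max = ln(C_peak/C_trough) / k = ln(11.2/6.81) / 0.2830 = 0.4975 / 0.2830 = 1.758 h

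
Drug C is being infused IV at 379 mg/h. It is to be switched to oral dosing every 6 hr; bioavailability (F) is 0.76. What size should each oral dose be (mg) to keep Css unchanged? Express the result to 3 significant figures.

To maintain the same Css, the systemic dosing rate must be unchanged: F·D/τ = infusion rate.
D = rate × τ / F = 379 × 6 / 0.76 = 2992 mg

2990 mg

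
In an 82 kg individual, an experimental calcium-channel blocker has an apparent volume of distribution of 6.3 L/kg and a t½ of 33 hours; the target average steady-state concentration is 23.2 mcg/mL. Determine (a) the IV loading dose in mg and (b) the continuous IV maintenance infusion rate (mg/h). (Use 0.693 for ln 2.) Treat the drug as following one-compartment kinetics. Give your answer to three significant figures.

(a) 12000 mg; (b) 252 mg/h

Vd(total) = 82 kg × 6.3 L/kg = 516.6 L
LD = Vd × C = 516.6 × 23.2 = 11990 mg
CL = 0.693 × Vd / t½ = 0.693 × 516.6 / 33 = 10.85 L/h
Infusion rate = CL × Css = 10.85 × 23.2 = 251.7 mg/h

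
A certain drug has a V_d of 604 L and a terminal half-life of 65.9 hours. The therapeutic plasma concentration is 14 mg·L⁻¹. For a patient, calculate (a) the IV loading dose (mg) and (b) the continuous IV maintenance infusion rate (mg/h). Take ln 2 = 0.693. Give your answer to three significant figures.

(a) 8460 mg; (b) 88.9 mg/h

LD = Vd × C = 604.0 × 14 = 8456 mg
CL = 0.693 × Vd / t½ = 0.693 × 604.0 / 65.9 = 6.352 L/h
Infusion rate = CL × Css = 6.352 × 14 = 88.93 mg/h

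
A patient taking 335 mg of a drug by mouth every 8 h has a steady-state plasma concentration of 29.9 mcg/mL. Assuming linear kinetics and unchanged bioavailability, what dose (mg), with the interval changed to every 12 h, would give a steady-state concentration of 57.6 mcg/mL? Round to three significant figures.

968 mg

With linear kinetics, Css is proportional to dose rate (D/τ) at fixed clearance.
D₂ = D₁ × (Css,target / Css,current) × (τ₂/τ₁) = 335 × (57.6/29.9) × (12/8) = 968.0 mg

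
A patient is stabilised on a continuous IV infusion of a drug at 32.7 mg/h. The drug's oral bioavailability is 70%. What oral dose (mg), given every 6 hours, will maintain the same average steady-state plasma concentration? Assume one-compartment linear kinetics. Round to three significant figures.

280 mg

To maintain the same Css, the systemic dosing rate must be unchanged: F·D/τ = infusion rate.
D = rate × τ / F = 32.7 × 6 / 0.7 = 280.3 mg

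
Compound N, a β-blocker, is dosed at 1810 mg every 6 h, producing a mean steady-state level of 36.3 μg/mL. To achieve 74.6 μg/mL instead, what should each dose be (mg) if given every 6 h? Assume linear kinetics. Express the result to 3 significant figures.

For first-order elimination, Css ∝ F·D/(CL·τ); F and CL are unchanged, so Css ∝ D/τ.
D₂ = D₁ × (Css,target / Css,current) = 1810 × 74.6/36.3 = 3720 mg

3720 mg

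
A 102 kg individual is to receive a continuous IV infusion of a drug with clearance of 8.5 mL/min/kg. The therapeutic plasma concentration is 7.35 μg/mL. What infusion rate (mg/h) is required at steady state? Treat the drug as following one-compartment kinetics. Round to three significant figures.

382 mg/h

CL = 8.5 mL/min/kg × 102 kg = 867.0 mL/min = 867.0 × 60/1000 = 52.02 L/h
At steady state, infusion rate equals elimination rate: rate in = CL × Css.
R₀ = 52.02 × 7.35 = 382.3 mg/h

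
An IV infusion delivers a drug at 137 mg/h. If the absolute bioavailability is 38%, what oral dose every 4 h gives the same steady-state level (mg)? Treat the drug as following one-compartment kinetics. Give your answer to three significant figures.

1440 mg

To maintain the same Css, the systemic dosing rate must be unchanged: F·D/τ = infusion rate.
D = rate × τ / F = 137 × 4 / 0.38 = 1442 mg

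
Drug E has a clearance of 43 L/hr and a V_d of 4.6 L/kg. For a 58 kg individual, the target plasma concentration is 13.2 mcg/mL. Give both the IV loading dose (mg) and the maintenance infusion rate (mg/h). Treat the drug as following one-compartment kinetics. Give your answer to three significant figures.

Vd(total) = 58 kg × 4.6 L/kg = 266.8 L
Loading dose = Vd × C = 266.8 × 13.2 = 3522 mg
Maintenance infusion rate = CL × Css = 43.00 × 13.2 = 567.6 mg/h

(a) 3520 mg; (b) 568 mg/h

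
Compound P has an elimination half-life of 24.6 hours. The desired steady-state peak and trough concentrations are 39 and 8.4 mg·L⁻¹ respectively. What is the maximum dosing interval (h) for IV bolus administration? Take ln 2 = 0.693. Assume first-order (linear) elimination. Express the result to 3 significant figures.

k = 0.693 / t½ = 0.693 / 24.6 = 0.02817 h⁻¹
Between IV bolus doses, concentration decays as C = C₀·e^(−kτ), so C_peak/C_trough = e^(kτ).
τ_max = ln(C_peak/C_trough) / k = ln(39/8.4) / 0.02817 = 1.535 / 0.02817 = 54.49 h

54.5 h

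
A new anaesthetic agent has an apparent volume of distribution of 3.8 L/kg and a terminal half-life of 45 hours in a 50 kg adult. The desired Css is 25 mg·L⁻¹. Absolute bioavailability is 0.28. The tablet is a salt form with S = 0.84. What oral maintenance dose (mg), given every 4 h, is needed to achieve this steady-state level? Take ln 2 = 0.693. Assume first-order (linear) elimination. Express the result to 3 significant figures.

1240 mg

Total Vd = 3.8 × 50 = 190.0 L
CL = ln 2 · Vd / t½ = 0.693 × 190.0 / 45 = 2.926 L/h
D = CL × Css × τ / F / S = 2.926 × 25 × 4 / 0.28 / 0.84 = 1244 mg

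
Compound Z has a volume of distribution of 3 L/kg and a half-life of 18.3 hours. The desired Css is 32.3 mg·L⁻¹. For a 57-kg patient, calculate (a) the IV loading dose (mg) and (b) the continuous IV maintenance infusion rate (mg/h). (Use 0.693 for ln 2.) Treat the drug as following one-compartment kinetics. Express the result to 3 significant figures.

(a) 5520 mg; (b) 209 mg/h

Total Vd = 3 × 57 = 171.0 L
LD = Vd × C = 171.0 × 32.3 = 5523 mg
CL = 0.693 × Vd / t½ = 0.693 × 171.0 / 18.3 = 6.476 L/h
Infusion rate = CL × Css = 6.476 × 32.3 = 209.2 mg/h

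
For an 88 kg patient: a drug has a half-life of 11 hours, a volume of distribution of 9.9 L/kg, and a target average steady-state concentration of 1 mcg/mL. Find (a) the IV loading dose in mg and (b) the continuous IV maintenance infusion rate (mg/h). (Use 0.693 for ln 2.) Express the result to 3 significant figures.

(a) 871 mg; (b) 54.9 mg/h

Vd = 9.9 L/kg × 88 kg = 871.2 L
LD = Vd × C = 871.2 × 1 = 871.2 mg
CL = 0.693 × Vd / t½ = 0.693 × 871.2 / 11 = 54.89 L/h
Infusion rate = CL × Css = 54.89 × 1 = 54.89 mg/h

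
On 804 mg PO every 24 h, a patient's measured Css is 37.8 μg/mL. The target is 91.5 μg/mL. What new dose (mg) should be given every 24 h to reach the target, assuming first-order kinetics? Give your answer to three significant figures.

For first-order elimination, Css ∝ F·D/(CL·τ); F and CL are unchanged, so Css ∝ D/τ.
D₂ = D₁ × (Css,target / Css,current) = 804 × 91.5/37.8 = 1946 mg

1950 mg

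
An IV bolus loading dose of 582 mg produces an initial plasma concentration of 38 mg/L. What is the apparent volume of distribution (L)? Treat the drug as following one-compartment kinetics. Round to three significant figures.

Immediately after an IV bolus, C₀ = Dose / Vd, so Vd = Dose / C₀.
Vd = 582 / 38 = 15.32 L

15.3 L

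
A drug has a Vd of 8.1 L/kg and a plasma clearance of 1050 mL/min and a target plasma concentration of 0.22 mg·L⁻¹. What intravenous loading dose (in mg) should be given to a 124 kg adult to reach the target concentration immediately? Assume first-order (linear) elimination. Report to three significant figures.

Total Vd = 8.1 × 124 = 1004 L
The loading dose fills Vd to the target concentration.
LD = Vd × C = 1004 × 0.2200 = 220.9 mg

221 mg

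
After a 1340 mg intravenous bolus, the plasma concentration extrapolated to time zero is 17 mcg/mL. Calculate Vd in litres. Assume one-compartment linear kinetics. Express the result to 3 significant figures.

Immediately after an IV bolus, C₀ = Dose / Vd, so Vd = Dose / C₀.
Vd = 1340 / 17 = 78.82 L

78.8 L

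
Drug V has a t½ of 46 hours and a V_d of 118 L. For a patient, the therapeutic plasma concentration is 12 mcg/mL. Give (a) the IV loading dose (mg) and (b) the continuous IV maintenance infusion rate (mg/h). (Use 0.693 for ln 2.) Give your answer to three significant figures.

(a) 1420 mg; (b) 21.3 mg/h

LD = Vd × C = 118.0 × 12 = 1416 mg
CL = 0.693 × Vd / t½ = 0.693 × 118.0 / 46 = 1.778 L/h
Infusion rate = CL × Css = 1.778 × 12 = 21.34 mg/h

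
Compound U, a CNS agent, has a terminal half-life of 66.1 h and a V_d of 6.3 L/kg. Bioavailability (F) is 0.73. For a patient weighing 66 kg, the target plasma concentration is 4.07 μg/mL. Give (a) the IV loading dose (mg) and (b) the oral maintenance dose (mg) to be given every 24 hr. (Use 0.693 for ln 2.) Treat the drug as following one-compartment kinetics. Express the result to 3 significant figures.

(a) 1690 mg; (b) 583 mg

Vd(total) = 66 kg × 6.3 L/kg = 415.8 L
LD = Vd × C = 415.8 × 4.07 = 1692 mg
CL = 0.693 × Vd / t½ = 0.693 × 415.8 / 66.1 = 4.359 L/h
D = CL × Css × τ / F = 4.359 × 4.07 × 24 / 0.73 = 583.3 mg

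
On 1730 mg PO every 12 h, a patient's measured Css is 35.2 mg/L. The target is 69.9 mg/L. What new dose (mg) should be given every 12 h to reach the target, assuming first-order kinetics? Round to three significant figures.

3440 mg

With linear kinetics, Css is proportional to dose rate (D/τ) at fixed clearance.
D₂ = D₁ × (Css,target / Css,current) = 1730 × 69.9/35.2 = 3435 mg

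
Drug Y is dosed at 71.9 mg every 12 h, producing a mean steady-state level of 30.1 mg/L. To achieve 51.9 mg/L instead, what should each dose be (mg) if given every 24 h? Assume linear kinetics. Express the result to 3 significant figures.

248 mg

With linear kinetics, Css is proportional to dose rate (D/τ) at fixed clearance.
D₂ = D₁ × (Css,target / Css,current) × (τ₂/τ₁) = 71.9 × (51.9/30.1) × (24/12) = 247.9 mg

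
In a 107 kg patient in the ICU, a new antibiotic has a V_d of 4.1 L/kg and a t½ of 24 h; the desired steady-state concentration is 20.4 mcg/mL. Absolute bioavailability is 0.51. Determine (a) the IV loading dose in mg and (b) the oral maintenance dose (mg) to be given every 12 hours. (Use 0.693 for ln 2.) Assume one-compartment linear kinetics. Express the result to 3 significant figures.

(a) 8950 mg; (b) 6080 mg

Vd = 4.1 L/kg × 107 kg = 438.7 L
LD = Vd × C = 438.7 × 20.4 = 8949 mg
CL = 0.693 × Vd / t½ = 0.693 × 438.7 / 24 = 12.67 L/h
D = CL × Css × τ / F = 12.67 × 20.4 × 12 / 0.51 = 6082 mg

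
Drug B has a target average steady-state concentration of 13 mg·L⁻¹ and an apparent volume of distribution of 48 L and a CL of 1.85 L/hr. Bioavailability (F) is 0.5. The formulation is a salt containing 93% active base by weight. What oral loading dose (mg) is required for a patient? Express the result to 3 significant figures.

LD is governed by Vd — clearance does not enter the loading-dose calculation.
LD = Vd × C / F / S = 48.00 × 13.00 / 0.5 / 0.93 = 1342 mg

1340 mg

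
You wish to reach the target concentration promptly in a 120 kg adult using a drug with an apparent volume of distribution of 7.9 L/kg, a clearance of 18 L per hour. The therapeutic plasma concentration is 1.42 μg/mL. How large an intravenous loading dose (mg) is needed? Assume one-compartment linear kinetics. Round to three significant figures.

1350 mg

Vd = 7.9 L/kg × 120 kg = 948.0 L
LD = Vd × C = 948.0 × 1.420 = 1346 mg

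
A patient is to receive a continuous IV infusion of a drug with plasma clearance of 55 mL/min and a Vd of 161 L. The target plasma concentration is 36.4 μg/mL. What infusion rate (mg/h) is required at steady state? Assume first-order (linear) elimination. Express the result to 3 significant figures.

CL = 55 mL/min = 55 × 0.06 = 3.300 L/h
At steady state, infusion rate equals elimination rate: rate in = CL × Css.
R₀ = 3.300 × 36.4 = 120.1 mg/h

120 mg/h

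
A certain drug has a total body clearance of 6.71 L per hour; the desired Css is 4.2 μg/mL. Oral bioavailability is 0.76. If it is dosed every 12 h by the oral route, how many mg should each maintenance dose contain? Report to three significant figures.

445 mg

D = CL × Css × τ / F = 6.710 × 4.2 × 12 / 0.76 = 445.0 mg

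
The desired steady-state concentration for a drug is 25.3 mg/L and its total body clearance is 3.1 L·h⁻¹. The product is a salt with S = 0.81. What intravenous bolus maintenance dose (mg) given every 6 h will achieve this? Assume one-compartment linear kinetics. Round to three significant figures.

581 mg

D = CL × Css × τ / S = 3.100 × 25.3 × 6 / 0.81 = 581.0 mg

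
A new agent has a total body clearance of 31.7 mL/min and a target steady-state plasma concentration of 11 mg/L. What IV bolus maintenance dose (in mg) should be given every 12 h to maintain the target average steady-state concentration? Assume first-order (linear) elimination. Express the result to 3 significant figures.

251 mg

Convert clearance: 31.7 mL/min × 60 min/h ÷ 1000 mL/L = 1.902 L/h
D = CL × Css × τ = 1.902 × 11 × 12 = 251.1 mg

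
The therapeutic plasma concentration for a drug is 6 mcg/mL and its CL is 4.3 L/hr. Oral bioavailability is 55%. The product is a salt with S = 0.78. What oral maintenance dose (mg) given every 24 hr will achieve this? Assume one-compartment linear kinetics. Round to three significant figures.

At steady state, dose per interval replaces the amount cleared in that interval: F·S·D/τ = CL·Css.
D = CL × Css × τ / F / S = 4.300 × 6 × 24 / 0.55 / 0.78 = 1443 mg

1440 mg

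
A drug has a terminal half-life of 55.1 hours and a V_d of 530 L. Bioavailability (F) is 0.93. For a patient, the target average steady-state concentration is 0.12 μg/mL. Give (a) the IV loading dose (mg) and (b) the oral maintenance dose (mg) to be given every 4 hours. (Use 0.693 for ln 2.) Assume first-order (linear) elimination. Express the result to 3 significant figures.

LD = Vd × C = 530.0 × 0.12 = 63.60 mg
CL = 0.693 × Vd / t½ = 0.693 × 530.0 / 55.1 = 6.666 L/h
D = CL × Css × τ / F = 6.666 × 0.12 × 4 / 0.93 = 3.441 mg

(a) 63.6 mg; (b) 3.44 mg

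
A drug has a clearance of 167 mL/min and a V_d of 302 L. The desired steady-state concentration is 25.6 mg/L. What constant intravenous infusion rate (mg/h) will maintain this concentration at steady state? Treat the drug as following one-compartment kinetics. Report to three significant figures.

Convert clearance: 167 mL/min × 60 min/h ÷ 1000 mL/L = 10.02 L/h
R₀ = 10.02 × 25.6 = 256.5 mg/h

257 mg/h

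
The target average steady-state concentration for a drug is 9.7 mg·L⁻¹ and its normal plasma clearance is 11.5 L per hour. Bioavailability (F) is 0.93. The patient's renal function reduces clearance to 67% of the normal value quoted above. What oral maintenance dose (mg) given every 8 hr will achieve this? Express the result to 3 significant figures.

Patient clearance = 0.67 × 11.50 = 7.705 L/h
At steady state, dose per interval replaces the amount cleared in that interval: F·D/τ = CL·Css.
D = CL × Css × τ / F = 7.705 × 9.7 × 8 / 0.93 = 642.9 mg

643 mg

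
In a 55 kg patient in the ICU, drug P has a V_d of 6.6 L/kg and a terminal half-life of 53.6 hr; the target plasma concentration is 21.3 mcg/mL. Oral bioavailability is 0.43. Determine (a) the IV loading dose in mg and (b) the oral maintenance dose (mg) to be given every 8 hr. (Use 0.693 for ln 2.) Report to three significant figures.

Vd = 6.6 L/kg × 55 kg = 363.0 L
LD = Vd × C = 363.0 × 21.3 = 7732 mg
CL = 0.693 × Vd / t½ = 0.693 × 363.0 / 53.6 = 4.693 L/h
D = CL × Css × τ / F = 4.693 × 21.3 × 8 / 0.43 = 1860 mg

(a) 7730 mg; (b) 1860 mg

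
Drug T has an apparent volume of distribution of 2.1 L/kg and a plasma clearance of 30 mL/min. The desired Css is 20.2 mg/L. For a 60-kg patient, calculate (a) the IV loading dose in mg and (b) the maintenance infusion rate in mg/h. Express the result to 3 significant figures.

Total Vd = 2.1 × 60 = 126.0 L
Loading dose = Vd × C = 126.0 × 20.2 = 2545 mg
CL = 30 mL/min = 30 × 0.06 = 1.800 L/h
Maintenance: replace elimination → rate = CL × Css = 1.800 × 20.2 = 36.36 mg/h

(a) 2550 mg; (b) 36.4 mg/h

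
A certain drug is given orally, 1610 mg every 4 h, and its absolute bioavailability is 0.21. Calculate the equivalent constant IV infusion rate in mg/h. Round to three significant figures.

Equivalent systemic input: infusion rate = F·D/τ.
Rate = 0.21 × 1610 / 4 = 84.53 mg/h

84.5 mg/h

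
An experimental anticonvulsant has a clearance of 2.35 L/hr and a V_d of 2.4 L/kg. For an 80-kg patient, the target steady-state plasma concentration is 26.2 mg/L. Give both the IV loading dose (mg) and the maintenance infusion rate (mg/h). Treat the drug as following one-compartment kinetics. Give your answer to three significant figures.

Vd(total) = 80 kg × 2.4 L/kg = 192.0 L
LD = Vd · C_target = 192.0 × 26.2 = 5030 mg
Infusion rate = 2.350 L/h × 26.2 mg/L = 61.57 mg/h

(a) 5030 mg; (b) 61.6 mg/h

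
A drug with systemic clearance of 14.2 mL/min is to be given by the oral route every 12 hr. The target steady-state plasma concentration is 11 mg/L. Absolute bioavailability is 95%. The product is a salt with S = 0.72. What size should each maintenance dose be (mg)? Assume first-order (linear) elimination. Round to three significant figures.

CL = 14.2 mL/min = 14.2 × 0.06 = 0.8520 L/h
D = CL × Css × τ / F / S = 0.8520 × 11 × 12 / 0.95 / 0.72 = 164.4 mg

164 mg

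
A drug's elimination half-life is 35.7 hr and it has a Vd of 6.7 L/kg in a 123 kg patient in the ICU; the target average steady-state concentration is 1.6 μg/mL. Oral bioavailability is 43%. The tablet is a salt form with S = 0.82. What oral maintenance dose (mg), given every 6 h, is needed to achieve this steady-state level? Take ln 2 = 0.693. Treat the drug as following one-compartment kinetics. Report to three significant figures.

Vd = 6.7 L/kg × 123 kg = 824.1 L
CL = ln 2 · Vd / t½ = 0.693 × 824.1 / 35.7 = 16.00 L/h
D = CL × Css × τ / F / S = 16.00 × 1.6 × 6 / 0.43 / 0.82 = 435.6 mg

436 mg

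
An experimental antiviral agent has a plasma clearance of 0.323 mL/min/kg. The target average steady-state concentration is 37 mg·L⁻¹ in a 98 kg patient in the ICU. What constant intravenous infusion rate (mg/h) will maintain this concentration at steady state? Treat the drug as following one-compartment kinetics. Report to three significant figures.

70.3 mg/h

CL = 0.323 mL/min/kg × 98 kg = 31.65 mL/min = 31.65 × 60/1000 = 1.899 L/h
At steady state, infusion rate equals elimination rate: rate in = CL × Css.
R₀ = 1.899 × 37 = 70.26 mg/h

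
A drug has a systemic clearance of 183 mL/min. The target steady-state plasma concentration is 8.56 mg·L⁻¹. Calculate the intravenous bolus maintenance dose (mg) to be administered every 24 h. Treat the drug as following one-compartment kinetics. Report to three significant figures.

CL = 183 mL/min × 60/1000 = 10.98 L/h
D = CL × Css × τ = 10.98 × 8.56 × 24 = 2256 mg

2260 mg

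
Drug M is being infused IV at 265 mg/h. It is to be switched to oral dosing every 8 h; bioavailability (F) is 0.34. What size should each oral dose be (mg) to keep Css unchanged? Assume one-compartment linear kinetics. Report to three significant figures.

To maintain the same Css, the systemic dosing rate must be unchanged: F·D/τ = infusion rate.
D = rate × τ / F = 265 × 8 / 0.34 = 6235 mg

6240 mg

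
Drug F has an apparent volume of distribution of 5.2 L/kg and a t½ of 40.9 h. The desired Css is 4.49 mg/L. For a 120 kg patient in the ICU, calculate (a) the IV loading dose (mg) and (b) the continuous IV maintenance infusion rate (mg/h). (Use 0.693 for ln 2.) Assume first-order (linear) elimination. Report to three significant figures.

(a) 2800 mg; (b) 47.5 mg/h

Vd = 5.2 L/kg × 120 kg = 624.0 L
LD = Vd × C = 624.0 × 4.49 = 2802 mg
CL = 0.693 × Vd / t½ = 0.693 × 624.0 / 40.9 = 10.57 L/h
Infusion rate = CL × Css = 10.57 × 4.49 = 47.46 mg/h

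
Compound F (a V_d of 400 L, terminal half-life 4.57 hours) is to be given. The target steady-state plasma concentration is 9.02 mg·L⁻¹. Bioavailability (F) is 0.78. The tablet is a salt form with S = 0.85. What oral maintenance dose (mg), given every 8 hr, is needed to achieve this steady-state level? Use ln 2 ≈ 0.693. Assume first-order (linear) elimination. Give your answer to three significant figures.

6600 mg

CL = 0.693 × Vd / t½ = 0.693 × 400.0 / 4.57 = 60.66 L/h
D = CL × Css × τ / F / S = 60.66 × 9.02 × 8 / 0.78 / 0.85 = 6602 mg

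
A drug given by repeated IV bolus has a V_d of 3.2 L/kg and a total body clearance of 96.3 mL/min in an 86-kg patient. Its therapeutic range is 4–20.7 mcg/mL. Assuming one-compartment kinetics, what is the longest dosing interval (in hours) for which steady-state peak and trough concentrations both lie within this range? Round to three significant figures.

78.3 h

Total Vd = 3.2 × 86 = 275.2 L
Convert clearance: 96.3 mL/min × 60 min/h ÷ 1000 mL/L = 5.778 L/h
k = CL / Vd = 5.778 / 275.2 = 0.02100 h⁻¹
Between IV bolus doses, concentration decays as C = C₀·e^(−kτ), so C_peak/C_trough = e^(kτ).
τ_max = ln(C_peak/C_trough) / k = ln(20.7/4) / 0.02100 = 1.644 / 0.02100 = 78.29 h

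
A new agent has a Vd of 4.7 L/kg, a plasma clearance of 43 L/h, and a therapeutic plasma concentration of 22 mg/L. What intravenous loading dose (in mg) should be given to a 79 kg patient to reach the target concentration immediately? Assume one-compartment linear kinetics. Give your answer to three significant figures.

8170 mg

Total Vd = 4.7 × 79 = 371.3 L
LD = Vd × C = 371.3 × 22.00 = 8169 mg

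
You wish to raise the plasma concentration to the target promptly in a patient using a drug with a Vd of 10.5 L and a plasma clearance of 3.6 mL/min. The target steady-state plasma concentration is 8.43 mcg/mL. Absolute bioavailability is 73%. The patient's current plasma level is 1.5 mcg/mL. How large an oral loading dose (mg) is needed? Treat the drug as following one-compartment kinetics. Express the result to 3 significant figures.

99.7 mg

Concentration deficit ΔC = 8.43 − 1.5 = 6.930 mg/L
LD = Vd × ΔC / F = 10.50 × 6.930 / 0.73 = 99.68 mg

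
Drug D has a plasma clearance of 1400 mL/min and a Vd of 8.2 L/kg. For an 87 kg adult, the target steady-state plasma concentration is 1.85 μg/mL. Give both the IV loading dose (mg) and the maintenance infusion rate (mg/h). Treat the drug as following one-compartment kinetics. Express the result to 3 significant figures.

(a) 1320 mg; (b) 155 mg/h

Vd(total) = 87 kg × 8.2 L/kg = 713.4 L
Loading dose = Vd × C = 713.4 × 1.85 = 1320 mg
Convert clearance: 1400 mL/min × 60 min/h ÷ 1000 mL/L = 84.00 L/h
Maintenance: replace elimination → rate = CL × Css = 84.00 × 1.85 = 155.4 mg/h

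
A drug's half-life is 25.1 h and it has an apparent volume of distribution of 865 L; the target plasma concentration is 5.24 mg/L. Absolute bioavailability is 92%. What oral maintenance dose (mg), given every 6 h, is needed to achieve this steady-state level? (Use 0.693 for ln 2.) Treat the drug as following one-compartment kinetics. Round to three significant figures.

k = 0.693/25.1 = 0.02761 h⁻¹, so CL = k·Vd = 0.02761 × 865.0 = 23.88 L/h
D = CL × Css × τ / F = 23.88 × 5.24 × 6 / 0.92 = 816.1 mg

816 mg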